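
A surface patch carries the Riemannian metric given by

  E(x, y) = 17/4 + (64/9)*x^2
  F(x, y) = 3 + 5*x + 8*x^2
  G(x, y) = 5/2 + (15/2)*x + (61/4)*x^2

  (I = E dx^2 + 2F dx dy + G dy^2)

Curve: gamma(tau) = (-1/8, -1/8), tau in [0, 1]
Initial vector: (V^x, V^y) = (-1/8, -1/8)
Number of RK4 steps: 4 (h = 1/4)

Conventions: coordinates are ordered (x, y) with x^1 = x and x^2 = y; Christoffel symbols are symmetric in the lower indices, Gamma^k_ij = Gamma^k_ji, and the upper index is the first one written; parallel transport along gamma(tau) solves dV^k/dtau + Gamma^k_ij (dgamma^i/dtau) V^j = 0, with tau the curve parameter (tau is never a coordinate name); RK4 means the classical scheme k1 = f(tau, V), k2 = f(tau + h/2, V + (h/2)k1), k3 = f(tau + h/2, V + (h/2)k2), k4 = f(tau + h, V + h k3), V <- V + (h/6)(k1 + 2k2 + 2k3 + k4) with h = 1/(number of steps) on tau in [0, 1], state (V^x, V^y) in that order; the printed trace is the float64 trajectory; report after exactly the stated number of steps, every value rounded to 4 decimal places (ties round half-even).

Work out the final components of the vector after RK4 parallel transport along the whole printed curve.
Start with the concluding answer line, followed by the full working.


Answer: V^x = -0.1250, V^y = -0.1250

gamma'(tau) = (0, 0); f(tau, V)^k = -Gamma^k_ij(gamma(tau)) gamma'^i(tau) V^j; h = 1/4; intermediate values shown to 6 dp
curve data and Christoffel symbols at the stage parameters:
  tau = 0.000000: gamma = (-0.125000, -0.125000), gamma' = (0.000000, 0.000000); Gamma_xxx = -5.675848, Gamma_xxy = -2.874738, Gamma_xyy = -2.070710, Gamma_yxx = 9.545645, Gamma_yxy = 5.014820, Gamma_yyy = 2.874738
  tau = 0.125000: gamma = (-0.125000, -0.125000), gamma' = (0.000000, 0.000000); Gamma_xxx = -5.675848, Gamma_xxy = -2.874738, Gamma_xyy = -2.070710, Gamma_yxx = 9.545645, Gamma_yxy = 5.014820, Gamma_yyy = 2.874738
  tau = 0.250000: gamma = (-0.125000, -0.125000), gamma' = (0.000000, 0.000000); Gamma_xxx = -5.675848, Gamma_xxy = -2.874738, Gamma_xyy = -2.070710, Gamma_yxx = 9.545645, Gamma_yxy = 5.014820, Gamma_yyy = 2.874738
  tau = 0.375000: gamma = (-0.125000, -0.125000), gamma' = (0.000000, 0.000000); Gamma_xxx = -5.675848, Gamma_xxy = -2.874738, Gamma_xyy = -2.070710, Gamma_yxx = 9.545645, Gamma_yxy = 5.014820, Gamma_yyy = 2.874738
  tau = 0.500000: gamma = (-0.125000, -0.125000), gamma' = (0.000000, 0.000000); Gamma_xxx = -5.675848, Gamma_xxy = -2.874738, Gamma_xyy = -2.070710, Gamma_yxx = 9.545645, Gamma_yxy = 5.014820, Gamma_yyy = 2.874738
  tau = 0.625000: gamma = (-0.125000, -0.125000), gamma' = (0.000000, 0.000000); Gamma_xxx = -5.675848, Gamma_xxy = -2.874738, Gamma_xyy = -2.070710, Gamma_yxx = 9.545645, Gamma_yxy = 5.014820, Gamma_yyy = 2.874738
  tau = 0.750000: gamma = (-0.125000, -0.125000), gamma' = (0.000000, 0.000000); Gamma_xxx = -5.675848, Gamma_xxy = -2.874738, Gamma_xyy = -2.070710, Gamma_yxx = 9.545645, Gamma_yxy = 5.014820, Gamma_yyy = 2.874738
  tau = 0.875000: gamma = (-0.125000, -0.125000), gamma' = (0.000000, 0.000000); Gamma_xxx = -5.675848, Gamma_xxy = -2.874738, Gamma_xyy = -2.070710, Gamma_yxx = 9.545645, Gamma_yxy = 5.014820, Gamma_yyy = 2.874738
  tau = 1.000000: gamma = (-0.125000, -0.125000), gamma' = (0.000000, 0.000000); Gamma_xxx = -5.675848, Gamma_xxy = -2.874738, Gamma_xyy = -2.070710, Gamma_yxx = 9.545645, Gamma_yxy = 5.014820, Gamma_yyy = 2.874738
step 0: V^x = -0.1250, V^y = -0.1250
step 1: k1 = (0.000000, 0.000000), k2 = (0.000000, 0.000000), k3 = (0.000000, 0.000000), k4 = (0.000000, 0.000000); V <- V + (h/6)(k1 + 2k2 + 2k3 + k4): V^x = -0.1250, V^y = -0.1250
step 2: k1 = (0.000000, 0.000000), k2 = (0.000000, 0.000000), k3 = (0.000000, 0.000000), k4 = (0.000000, 0.000000); V <- V + (h/6)(k1 + 2k2 + 2k3 + k4): V^x = -0.1250, V^y = -0.1250
step 3: k1 = (0.000000, 0.000000), k2 = (0.000000, 0.000000), k3 = (0.000000, 0.000000), k4 = (0.000000, 0.000000); V <- V + (h/6)(k1 + 2k2 + 2k3 + k4): V^x = -0.1250, V^y = -0.1250
step 4: k1 = (0.000000, 0.000000), k2 = (0.000000, 0.000000), k3 = (0.000000, 0.000000), k4 = (0.000000, 0.000000); V <- V + (h/6)(k1 + 2k2 + 2k3 + k4): V^x = -0.1250, V^y = -0.1250


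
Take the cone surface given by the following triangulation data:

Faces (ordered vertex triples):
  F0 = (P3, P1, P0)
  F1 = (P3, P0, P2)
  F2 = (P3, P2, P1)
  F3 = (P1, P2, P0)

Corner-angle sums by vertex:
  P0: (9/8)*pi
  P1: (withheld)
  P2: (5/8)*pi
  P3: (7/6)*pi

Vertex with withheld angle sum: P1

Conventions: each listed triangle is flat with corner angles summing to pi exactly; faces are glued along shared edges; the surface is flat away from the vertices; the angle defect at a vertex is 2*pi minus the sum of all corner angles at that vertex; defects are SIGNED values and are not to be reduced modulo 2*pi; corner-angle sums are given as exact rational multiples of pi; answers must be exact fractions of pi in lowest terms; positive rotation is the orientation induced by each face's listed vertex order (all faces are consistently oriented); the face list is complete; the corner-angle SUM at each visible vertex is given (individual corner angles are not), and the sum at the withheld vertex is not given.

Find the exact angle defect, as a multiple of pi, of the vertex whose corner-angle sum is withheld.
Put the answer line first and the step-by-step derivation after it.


Answer: defect(P1) = (11/12)*pi

V = 4, E = 6, F = 4; chi = V - E + F = 2
Gauss-Bonnet: total defect = 2*pi*chi = 4*pi; visible defects sum to (37/12)*pi


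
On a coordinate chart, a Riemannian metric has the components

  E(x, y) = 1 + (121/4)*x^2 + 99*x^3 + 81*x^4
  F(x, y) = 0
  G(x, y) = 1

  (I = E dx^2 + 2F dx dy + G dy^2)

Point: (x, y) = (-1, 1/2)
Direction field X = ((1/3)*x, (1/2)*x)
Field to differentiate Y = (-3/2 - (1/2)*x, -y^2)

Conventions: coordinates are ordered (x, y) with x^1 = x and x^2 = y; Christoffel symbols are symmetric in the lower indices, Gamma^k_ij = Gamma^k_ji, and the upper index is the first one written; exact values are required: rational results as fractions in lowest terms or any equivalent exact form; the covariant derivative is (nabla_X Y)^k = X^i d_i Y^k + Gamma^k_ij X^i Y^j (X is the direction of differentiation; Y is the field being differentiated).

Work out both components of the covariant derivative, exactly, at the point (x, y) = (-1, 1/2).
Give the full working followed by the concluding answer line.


E = 53/4, F = 0, G = 1 at the point
E_x = -175/2, E_y = 0, F_x = 0, F_y = 0, G_x = 0, G_y = 0
EG - F^2 = 53/4;  g^inv = (4/53) * [[1, 0], [0, 53/4]]
first-kind symbols [ij,l] = (1/2)(d_i g_jl + d_j g_il - d_l g_ij): [xx,x] = E_x/2 = -175/4, [xx,y] = F_x - E_y/2 = 0, [xy,x] = E_y/2 = 0, [xy,y] = G_x/2 = 0, [yy,x] = F_y - G_x/2 = 0, [yy,y] = G_y/2 = 0
Gamma^x_ij = (G*[ij,x] - F*[ij,y])/(EG - F^2), Gamma^y_ij = (E*[ij,y] - F*[ij,x])/(EG - F^2)
Gamma_xxx = -175/53, Gamma_xxy = 0, Gamma_xyy = 0, Gamma_yxx = 0, Gamma_yxy = 0, Gamma_yyy = 0
X = (-1/3, -1/2), Y = (-1, -1/4) at the point

Answer: (nabla_X Y)^x = -99/106, (nabla_X Y)^y = 1/2


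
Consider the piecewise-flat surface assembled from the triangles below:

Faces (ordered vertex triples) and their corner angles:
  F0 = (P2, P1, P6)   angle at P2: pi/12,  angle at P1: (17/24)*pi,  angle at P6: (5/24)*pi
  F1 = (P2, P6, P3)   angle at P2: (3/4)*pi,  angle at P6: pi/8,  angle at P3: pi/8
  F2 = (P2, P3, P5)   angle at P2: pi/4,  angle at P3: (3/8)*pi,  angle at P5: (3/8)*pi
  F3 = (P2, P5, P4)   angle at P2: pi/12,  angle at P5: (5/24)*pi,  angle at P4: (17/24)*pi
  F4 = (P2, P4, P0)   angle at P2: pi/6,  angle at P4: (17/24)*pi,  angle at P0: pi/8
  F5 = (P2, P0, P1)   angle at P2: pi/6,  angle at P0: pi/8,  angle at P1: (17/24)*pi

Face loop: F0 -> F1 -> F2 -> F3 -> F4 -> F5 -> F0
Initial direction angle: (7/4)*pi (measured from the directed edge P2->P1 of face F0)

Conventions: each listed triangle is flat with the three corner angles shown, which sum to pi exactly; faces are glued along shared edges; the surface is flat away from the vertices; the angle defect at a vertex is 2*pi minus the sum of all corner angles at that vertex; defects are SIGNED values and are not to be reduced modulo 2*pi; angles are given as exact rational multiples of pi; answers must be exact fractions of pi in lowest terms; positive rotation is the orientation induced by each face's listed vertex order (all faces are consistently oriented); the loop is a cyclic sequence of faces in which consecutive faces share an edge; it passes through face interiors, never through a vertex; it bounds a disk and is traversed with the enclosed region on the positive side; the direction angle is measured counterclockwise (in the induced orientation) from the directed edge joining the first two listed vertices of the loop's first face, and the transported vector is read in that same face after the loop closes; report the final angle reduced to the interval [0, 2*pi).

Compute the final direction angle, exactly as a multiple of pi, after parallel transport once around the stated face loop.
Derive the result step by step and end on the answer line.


enclosed vertex P2: corner angles sum to (3/2)*pi, defect = 2*pi - (3/2)*pi = pi/2
the final direction is the initial angle plus the enclosed defects, taken mod 2*pi in the induced orientation
final angle = (7/4)*pi + pi/2 = pi/4 (mod 2*pi)

Answer: final direction angle = pi/4


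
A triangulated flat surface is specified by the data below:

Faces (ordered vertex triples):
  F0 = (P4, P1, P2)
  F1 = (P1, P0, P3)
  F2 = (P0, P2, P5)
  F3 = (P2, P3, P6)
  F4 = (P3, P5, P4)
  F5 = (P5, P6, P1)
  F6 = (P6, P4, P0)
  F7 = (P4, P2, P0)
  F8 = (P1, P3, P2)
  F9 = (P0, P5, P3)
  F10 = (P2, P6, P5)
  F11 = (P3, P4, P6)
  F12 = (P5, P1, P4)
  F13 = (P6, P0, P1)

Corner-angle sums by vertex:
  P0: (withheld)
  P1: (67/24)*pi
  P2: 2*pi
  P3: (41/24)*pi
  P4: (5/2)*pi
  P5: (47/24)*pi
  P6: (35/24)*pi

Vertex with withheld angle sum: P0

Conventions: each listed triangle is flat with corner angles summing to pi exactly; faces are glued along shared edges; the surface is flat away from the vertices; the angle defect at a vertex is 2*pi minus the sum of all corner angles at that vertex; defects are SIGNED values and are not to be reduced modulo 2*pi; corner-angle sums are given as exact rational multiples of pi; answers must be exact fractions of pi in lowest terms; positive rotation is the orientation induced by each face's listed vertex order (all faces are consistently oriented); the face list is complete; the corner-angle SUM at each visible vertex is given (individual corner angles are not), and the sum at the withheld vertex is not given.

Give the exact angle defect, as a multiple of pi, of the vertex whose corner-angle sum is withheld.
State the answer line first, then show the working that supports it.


Answer: defect(P0) = (5/12)*pi

V = 7, E = 21, F = 14; chi = V - E + F = 0
Gauss-Bonnet: total defect = 2*pi*chi = 0; visible defects sum to (-5/12)*pi


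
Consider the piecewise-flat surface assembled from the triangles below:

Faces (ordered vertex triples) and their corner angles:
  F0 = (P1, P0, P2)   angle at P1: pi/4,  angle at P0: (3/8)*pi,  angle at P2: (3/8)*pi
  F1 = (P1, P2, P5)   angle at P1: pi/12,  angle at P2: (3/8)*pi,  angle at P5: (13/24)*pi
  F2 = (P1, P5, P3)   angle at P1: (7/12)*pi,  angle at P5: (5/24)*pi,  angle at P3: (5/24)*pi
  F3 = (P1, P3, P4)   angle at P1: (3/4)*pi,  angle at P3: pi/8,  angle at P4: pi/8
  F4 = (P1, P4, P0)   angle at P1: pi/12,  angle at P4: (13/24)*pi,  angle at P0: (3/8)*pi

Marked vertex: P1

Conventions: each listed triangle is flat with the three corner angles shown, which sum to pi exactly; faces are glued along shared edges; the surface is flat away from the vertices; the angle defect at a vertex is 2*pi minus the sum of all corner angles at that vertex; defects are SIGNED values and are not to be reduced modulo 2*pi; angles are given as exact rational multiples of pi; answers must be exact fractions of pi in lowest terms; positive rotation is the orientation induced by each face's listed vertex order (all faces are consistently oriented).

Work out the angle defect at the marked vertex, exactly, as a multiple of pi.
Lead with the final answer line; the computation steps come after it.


Answer: defect(P1) = pi/4

Sum of corner angles at P1: (7/4)*pi
defect = 2*pi - (7/4)*pi


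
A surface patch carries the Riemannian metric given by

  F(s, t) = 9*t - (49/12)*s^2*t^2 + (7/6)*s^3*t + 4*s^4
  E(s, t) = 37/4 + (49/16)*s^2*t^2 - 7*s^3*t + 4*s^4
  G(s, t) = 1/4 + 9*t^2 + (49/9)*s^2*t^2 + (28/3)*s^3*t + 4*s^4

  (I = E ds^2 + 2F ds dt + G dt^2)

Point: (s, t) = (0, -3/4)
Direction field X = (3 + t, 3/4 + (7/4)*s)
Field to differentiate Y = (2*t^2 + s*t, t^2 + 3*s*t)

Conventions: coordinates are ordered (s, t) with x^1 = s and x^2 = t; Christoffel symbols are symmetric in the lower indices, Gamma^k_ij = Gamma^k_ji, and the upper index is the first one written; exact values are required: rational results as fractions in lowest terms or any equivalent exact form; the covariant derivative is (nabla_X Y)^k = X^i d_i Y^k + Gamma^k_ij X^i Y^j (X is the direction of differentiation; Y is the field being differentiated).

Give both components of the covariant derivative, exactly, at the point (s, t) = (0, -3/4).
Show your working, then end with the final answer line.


E = 37/4, F = -27/4, G = 85/16 at the point
E_s = 0, E_t = 0, F_s = 0, F_t = 9, G_s = 0, G_t = -27/2
EG - F^2 = 229/64;  g^inv = (64/229) * [[85/16, 27/4], [27/4, 37/4]]
first-kind symbols [ij,l] = (1/2)(d_i g_jl + d_j g_il - d_l g_ij): [ss,s] = E_s/2 = 0, [ss,t] = F_s - E_t/2 = 0, [st,s] = E_t/2 = 0, [st,t] = G_s/2 = 0, [tt,s] = F_t - G_s/2 = 9, [tt,t] = G_t/2 = -27/4
Gamma^s_ij = (G*[ij,s] - F*[ij,t])/(EG - F^2), Gamma^t_ij = (E*[ij,t] - F*[ij,s])/(EG - F^2)
Gamma_sss = 0, Gamma_sst = 0, Gamma_stt = 144/229, Gamma_tss = 0, Gamma_tst = 0, Gamma_ttt = -108/229
X = (9/4, 3/4), Y = (9/8, 9/16) at the point

Answer: (nabla_X Y)^s = -13455/3664, (nabla_X Y)^t = -2925/458


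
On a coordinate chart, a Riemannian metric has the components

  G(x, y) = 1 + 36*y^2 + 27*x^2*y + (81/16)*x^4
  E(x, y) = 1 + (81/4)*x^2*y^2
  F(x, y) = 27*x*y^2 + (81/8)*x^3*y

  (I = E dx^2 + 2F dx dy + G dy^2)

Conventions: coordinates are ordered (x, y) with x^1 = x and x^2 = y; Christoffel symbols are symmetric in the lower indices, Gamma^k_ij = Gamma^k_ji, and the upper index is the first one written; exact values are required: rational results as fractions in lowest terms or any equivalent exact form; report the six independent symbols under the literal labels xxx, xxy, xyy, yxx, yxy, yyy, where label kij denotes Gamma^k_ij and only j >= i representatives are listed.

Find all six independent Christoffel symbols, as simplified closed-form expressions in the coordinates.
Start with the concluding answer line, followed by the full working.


Answer: Gamma_xxx = 324*x*y^2/(81*x^4 + 324*x^2*y^2 + 432*x^2*y + 576*y^2 + 16), Gamma_xxy = 324*x^2*y/(81*x^4 + 324*x^2*y^2 + 432*x^2*y + 576*y^2 + 16), Gamma_xyy = 432*x*y/(81*x^4 + 324*x^2*y^2 + 432*x^2*y + 576*y^2 + 16), Gamma_yxx = (162*x^2*y + 432*y^2)/(81*x^4 + 324*x^2*y^2 + 432*x^2*y + 576*y^2 + 16), Gamma_yxy = (162*x^3 + 432*x*y)/(81*x^4 + 324*x^2*y^2 + 432*x^2*y + 576*y^2 + 16), Gamma_yyy = (216*x^2 + 576*y)/(81*x^4 + 324*x^2*y^2 + 432*x^2*y + 576*y^2 + 16)

E = 1 + (81/4)*x^2*y^2; F = 27*x*y^2 + (81/8)*x^3*y; G = 1 + 36*y^2 + 27*x^2*y + (81/16)*x^4
Gamma^k_ij = (1/2) g^{kl} (d_i g_jl + d_j g_il - d_l g_ij), with g^inv = (1/(EG-F^2)) [[G, -F], [-F, E]]
first partials: E_x = (81/2)*x*y^2, E_y = (81/2)*x^2*y, F_x = 27*y^2 + (243/8)*x^2*y, F_y = 54*x*y + (81/8)*x^3, G_x = 54*x*y + (81/4)*x^3, G_y = 72*y + 27*x^2
D = EG - F^2 = 1 + 36*y^2 + 27*x^2*y + (81/4)*x^2*y^2 + (81/16)*x^4
expanded: Gamma^x_xx = (G E_x - 2F F_x + F E_y)/(2D), Gamma^x_xy = (G E_y - F G_x)/(2D), Gamma^x_yy = (2G F_y - G G_x - F G_y)/(2D), Gamma^y_xx = (2E F_x - E E_y - F E_x)/(2D), Gamma^y_xy = (E G_x - F E_y)/(2D), Gamma^y_yy = (E G_y - 2F F_y + F G_x)/(2D); substitute and cancel common factors


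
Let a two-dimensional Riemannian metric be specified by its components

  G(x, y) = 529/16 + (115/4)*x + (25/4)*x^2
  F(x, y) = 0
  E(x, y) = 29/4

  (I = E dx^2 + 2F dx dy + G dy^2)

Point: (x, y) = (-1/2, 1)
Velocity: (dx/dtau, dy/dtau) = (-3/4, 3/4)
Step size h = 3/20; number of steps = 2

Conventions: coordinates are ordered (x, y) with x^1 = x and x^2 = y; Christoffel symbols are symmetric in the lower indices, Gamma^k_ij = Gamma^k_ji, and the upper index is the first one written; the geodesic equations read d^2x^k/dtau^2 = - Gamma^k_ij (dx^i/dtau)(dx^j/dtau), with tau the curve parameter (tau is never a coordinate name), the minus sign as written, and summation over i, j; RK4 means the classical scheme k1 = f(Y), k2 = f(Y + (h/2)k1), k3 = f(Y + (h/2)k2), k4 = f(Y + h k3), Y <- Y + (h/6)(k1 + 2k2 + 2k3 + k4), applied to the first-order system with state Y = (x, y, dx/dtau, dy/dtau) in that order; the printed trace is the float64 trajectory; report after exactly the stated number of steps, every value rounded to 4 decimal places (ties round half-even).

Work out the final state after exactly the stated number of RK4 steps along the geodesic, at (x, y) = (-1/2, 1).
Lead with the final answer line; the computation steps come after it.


Answer: x = -0.6807, y = 1.2524, dx/dtau = -0.4384, dy/dtau = 0.9268

f(Y) = (dx/dtau, dy/dtau, -Gamma^x_ij Y'^i Y'^j, -Gamma^y_ij Y'^i Y'^j) with the Gammas evaluated at the stage position; h = 0.150000; intermediate values shown to 6 dp
step 0: x = -0.5000, y = 1.0000, dx/dtau = -0.7500, dy/dtau = 0.7500
step 1:
  k1: at (x, y) = (-0.500000, 1.000000), (dx/dtau, dy/dtau) = (-0.750000, 0.750000); Gamma_xxx = 0.000000, Gamma_xxy = 0.000000, Gamma_xyy = -1.551724, Gamma_yxx = 0.000000, Gamma_yxy = 0.555556, Gamma_yyy = 0.000000; k1 = (-0.750000, 0.750000, 0.872845, 0.625000)
  k2: at (x, y) = (-0.556250, 1.056250), (dx/dtau, dy/dtau) = (-0.684537, 0.796875); Gamma_xxx = 0.000000, Gamma_xxy = 0.000000, Gamma_xyy = -1.503233, Gamma_yxx = 0.000000, Gamma_yxy = 0.573477, Gamma_yyy = 0.000000; k2 = (-0.684537, 0.796875, 0.954567, 0.625652)
  k3: at (x, y) = (-0.551340, 1.059766), (dx/dtau, dy/dtau) = (-0.678407, 0.796924); Gamma_xxx = 0.000000, Gamma_xxy = 0.000000, Gamma_xyy = -1.507465, Gamma_yxx = 0.000000, Gamma_yxy = 0.571867, Gamma_yyy = 0.000000; k3 = (-0.678407, 0.796924, 0.957373, 0.618347)
  k4: at (x, y) = (-0.601761, 1.119539), (dx/dtau, dy/dtau) = (-0.606394, 0.842752); Gamma_xxx = 0.000000, Gamma_xxy = 0.000000, Gamma_xyy = -1.463999, Gamma_yxx = 0.000000, Gamma_yxy = 0.588845, Gamma_yyy = 0.000000; k4 = (-0.606394, 0.842752, 1.039777, 0.601847)
  Y <- Y + (h/6)(k1 + 2k2 + 2k3 + k4): x = -0.6021, y = 1.1195, dx/dtau = -0.6066, dy/dtau = 0.8429
step 2:
  k1: at (x, y) = (-0.602057, 1.119509), (dx/dtau, dy/dtau) = (-0.606587, 0.842871); Gamma_xxx = 0.000000, Gamma_xxy = 0.000000, Gamma_xyy = -1.463744, Gamma_yxx = 0.000000, Gamma_yxy = 0.588948, Gamma_yyy = 0.000000; k1 = (-0.606587, 0.842871, 1.039890, 0.602229)
  k2: at (x, y) = (-0.647551, 1.182724), (dx/dtau, dy/dtau) = (-0.528596, 0.888038); Gamma_xxx = 0.000000, Gamma_xxy = 0.000000, Gamma_xyy = -1.424525, Gamma_yxx = 0.000000, Gamma_yxy = 0.605162, Gamma_yyy = 0.000000; k2 = (-0.528596, 0.888038, 1.123397, 0.568142)
  k3: at (x, y) = (-0.641702, 1.186112), (dx/dtau, dy/dtau) = (-0.522333, 0.885482); Gamma_xxx = 0.000000, Gamma_xxy = 0.000000, Gamma_xyy = -1.429567, Gamma_yxx = 0.000000, Gamma_yxy = 0.603028, Gamma_yyy = 0.000000; k3 = (-0.522333, 0.885482, 1.120892, 0.557820)
  k4: at (x, y) = (-0.680407, 1.252331), (dx/dtau, dy/dtau) = (-0.438454, 0.926544); Gamma_xxx = 0.000000, Gamma_xxy = 0.000000, Gamma_xyy = -1.396201, Gamma_yxx = 0.000000, Gamma_yxy = 0.617439, Gamma_yyy = 0.000000; k4 = (-0.438454, 0.926544, 1.198616, 0.501665)
  Y <- Y + (h/6)(k1 + 2k2 + 2k3 + k4): x = -0.6807, y = 1.2524, dx/dtau = -0.4384, dy/dtau = 0.9268


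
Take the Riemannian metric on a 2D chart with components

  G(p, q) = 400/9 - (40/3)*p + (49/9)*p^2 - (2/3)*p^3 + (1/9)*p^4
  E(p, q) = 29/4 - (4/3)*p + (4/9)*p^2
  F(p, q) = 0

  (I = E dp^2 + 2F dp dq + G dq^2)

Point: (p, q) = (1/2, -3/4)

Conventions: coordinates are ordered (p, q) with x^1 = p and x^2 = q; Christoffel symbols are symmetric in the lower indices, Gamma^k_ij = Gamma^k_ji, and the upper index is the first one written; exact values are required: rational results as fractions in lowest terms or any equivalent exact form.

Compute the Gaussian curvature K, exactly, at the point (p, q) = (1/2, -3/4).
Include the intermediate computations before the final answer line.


E = 241/36, F = 0, G = 625/16, EG - F^2 = 150625/576 at the point
E_p = -8/9, E_q = 0, F_p = 0, F_q = 0, G_p = -25/3, G_q = 0
E_qq = 0, F_pq = 0, G_pp = 83/9
The intrinsic route: Brioschi's K = (det M1 - det M2)/(EG - F^2)^2.
M1 = [[-E_qq/2 + F_pq - G_pp/2, E_p/2, F_p - E_q/2], [F_q - G_p/2, E, F], [G_q/2, F, G]] = [[-83/18, -4/9, 0], [25/6, 241/36, 0], [0, 0, 625/16]]; det M1 = -11751875/10368
M2 = [[0, E_q/2, G_p/2], [E_q/2, E, F], [G_p/2, F, G]] = [[0, 0, -25/6], [0, 241/36, 0], [-25/6, 0, 625/16]]; det M2 = -150625/1296
det M1 - det M2 = -390625/384; K = -390625/384 / (150625/576)^2 = -864/58081

Answer: K = -864/58081


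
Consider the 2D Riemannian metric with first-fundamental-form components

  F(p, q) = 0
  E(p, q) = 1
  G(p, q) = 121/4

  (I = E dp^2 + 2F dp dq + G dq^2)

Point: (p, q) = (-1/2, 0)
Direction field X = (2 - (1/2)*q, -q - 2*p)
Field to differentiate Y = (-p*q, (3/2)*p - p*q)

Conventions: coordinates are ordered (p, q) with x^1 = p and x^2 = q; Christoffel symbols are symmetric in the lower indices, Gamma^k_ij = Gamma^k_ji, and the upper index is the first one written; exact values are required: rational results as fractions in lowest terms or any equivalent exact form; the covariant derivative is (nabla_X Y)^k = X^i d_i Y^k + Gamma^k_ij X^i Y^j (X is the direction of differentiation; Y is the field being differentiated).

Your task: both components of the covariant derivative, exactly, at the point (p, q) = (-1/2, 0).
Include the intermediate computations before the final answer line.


E = 1, F = 0, G = 121/4 at the point
E_p = 0, E_q = 0, F_p = 0, F_q = 0, G_p = 0, G_q = 0
EG - F^2 = 121/4;  g^inv = (4/121) * [[121/4, 0], [0, 1]]
first-kind symbols [ij,l] = (1/2)(d_i g_jl + d_j g_il - d_l g_ij): [pp,p] = E_p/2 = 0, [pp,q] = F_p - E_q/2 = 0, [pq,p] = E_q/2 = 0, [pq,q] = G_p/2 = 0, [qq,p] = F_q - G_p/2 = 0, [qq,q] = G_q/2 = 0
Gamma^p_ij = (G*[ij,p] - F*[ij,q])/(EG - F^2), Gamma^q_ij = (E*[ij,q] - F*[ij,p])/(EG - F^2)
Gamma_ppp = 0, Gamma_ppq = 0, Gamma_pqq = 0, Gamma_qpp = 0, Gamma_qpq = 0, Gamma_qqq = 0
X = (2, 1), Y = (0, -3/4) at the point

Answer: (nabla_X Y)^p = 1/2, (nabla_X Y)^q = 7/2


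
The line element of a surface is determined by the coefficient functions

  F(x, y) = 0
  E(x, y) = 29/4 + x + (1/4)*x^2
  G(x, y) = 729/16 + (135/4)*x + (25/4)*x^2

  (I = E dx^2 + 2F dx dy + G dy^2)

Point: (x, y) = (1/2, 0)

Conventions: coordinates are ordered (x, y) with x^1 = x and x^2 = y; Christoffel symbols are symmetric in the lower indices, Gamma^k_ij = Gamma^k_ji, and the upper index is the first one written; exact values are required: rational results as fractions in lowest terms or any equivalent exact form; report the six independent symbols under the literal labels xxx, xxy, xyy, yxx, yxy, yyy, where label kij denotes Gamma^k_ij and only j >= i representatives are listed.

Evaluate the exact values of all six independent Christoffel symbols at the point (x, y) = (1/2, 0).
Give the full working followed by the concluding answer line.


E = 125/16, F = 0, G = 64 at the point
E_x = 5/4, E_y = 0, F_x = 0, F_y = 0, G_x = 40, G_y = 0
EG - F^2 = 500;  g^inv = (1/500) * [[64, 0], [0, 125/16]]
first-kind symbols [ij,l] = (1/2)(d_i g_jl + d_j g_il - d_l g_ij): [xx,x] = E_x/2 = 5/8, [xx,y] = F_x - E_y/2 = 0, [xy,x] = E_y/2 = 0, [xy,y] = G_x/2 = 20, [yy,x] = F_y - G_x/2 = -20, [yy,y] = G_y/2 = 0
Gamma^x_ij = (G*[ij,x] - F*[ij,y])/(EG - F^2), Gamma^y_ij = (E*[ij,y] - F*[ij,x])/(EG - F^2)

Answer: Gamma_xxx = 2/25, Gamma_xxy = 0, Gamma_xyy = -64/25, Gamma_yxx = 0, Gamma_yxy = 5/16, Gamma_yyy = 0


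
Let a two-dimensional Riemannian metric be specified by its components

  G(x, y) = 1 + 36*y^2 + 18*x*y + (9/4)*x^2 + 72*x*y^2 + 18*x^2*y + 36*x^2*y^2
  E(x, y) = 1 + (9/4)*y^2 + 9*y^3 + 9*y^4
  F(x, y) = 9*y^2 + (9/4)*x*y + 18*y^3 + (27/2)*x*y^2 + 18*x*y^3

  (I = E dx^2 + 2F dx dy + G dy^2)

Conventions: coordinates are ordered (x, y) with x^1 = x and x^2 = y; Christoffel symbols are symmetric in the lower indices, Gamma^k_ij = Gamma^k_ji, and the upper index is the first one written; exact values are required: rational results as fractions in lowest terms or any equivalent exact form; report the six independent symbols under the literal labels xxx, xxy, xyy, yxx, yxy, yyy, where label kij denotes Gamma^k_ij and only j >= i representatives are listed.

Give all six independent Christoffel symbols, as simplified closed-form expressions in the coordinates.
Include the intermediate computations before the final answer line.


E = 1 + (9/4)*y^2 + 9*y^3 + 9*y^4; F = 9*y^2 + (9/4)*x*y + 18*y^3 + (27/2)*x*y^2 + 18*x*y^3; G = 1 + 36*y^2 + 18*x*y + (9/4)*x^2 + 72*x*y^2 + 18*x^2*y + 36*x^2*y^2
Gamma^k_ij = (1/2) g^{kl} (d_i g_jl + d_j g_il - d_l g_ij), with g^inv = (1/(EG-F^2)) [[G, -F], [-F, E]]
first partials: E_x = 0, E_y = (9/2)*y + 27*y^2 + 36*y^3, F_x = (9/4)*y + (27/2)*y^2 + 18*y^3, F_y = 18*y + (9/4)*x + 54*y^2 + 27*x*y + 54*x*y^2, G_x = 18*y + (9/2)*x + 72*y^2 + 36*x*y + 72*x*y^2, G_y = 72*y + 18*x + 144*x*y + 18*x^2 + 72*x^2*y
D = EG - F^2 = 1 + (153/4)*y^2 + 18*x*y + (9/4)*x^2 + 9*y^3 + 72*x*y^2 + 18*x^2*y + 9*y^4 + 36*x^2*y^2
expanded: Gamma^x_xx = (G E_x - 2F F_x + F E_y)/(2D), Gamma^x_xy = (G E_y - F G_x)/(2D), Gamma^x_yy = (2G F_y - G G_x - F G_y)/(2D), Gamma^y_xx = (2E F_x - E E_y - F E_x)/(2D), Gamma^y_xy = (E G_x - F E_y)/(2D), Gamma^y_yy = (E G_y - 2F F_y + F G_x)/(2D); substitute and cancel common factors

Answer: Gamma_xxx = 0, Gamma_xxy = (72*y^3 + 54*y^2 + 9*y)/(144*x^2*y^2 + 72*x^2*y + 9*x^2 + 288*x*y^2 + 72*x*y + 36*y^4 + 36*y^3 + 153*y^2 + 4), Gamma_xyy = (72*x*y^2 + 36*x*y + 72*y^2 + 36*y)/(144*x^2*y^2 + 72*x^2*y + 9*x^2 + 288*x*y^2 + 72*x*y + 36*y^4 + 36*y^3 + 153*y^2 + 4), Gamma_yxx = 0, Gamma_yxy = (144*x*y^2 + 72*x*y + 9*x + 144*y^2 + 36*y)/(144*x^2*y^2 + 72*x^2*y + 9*x^2 + 288*x*y^2 + 72*x*y + 36*y^4 + 36*y^3 + 153*y^2 + 4), Gamma_yyy = (144*x^2*y + 36*x^2 + 288*x*y + 36*x + 144*y)/(144*x^2*y^2 + 72*x^2*y + 9*x^2 + 288*x*y^2 + 72*x*y + 36*y^4 + 36*y^3 + 153*y^2 + 4)


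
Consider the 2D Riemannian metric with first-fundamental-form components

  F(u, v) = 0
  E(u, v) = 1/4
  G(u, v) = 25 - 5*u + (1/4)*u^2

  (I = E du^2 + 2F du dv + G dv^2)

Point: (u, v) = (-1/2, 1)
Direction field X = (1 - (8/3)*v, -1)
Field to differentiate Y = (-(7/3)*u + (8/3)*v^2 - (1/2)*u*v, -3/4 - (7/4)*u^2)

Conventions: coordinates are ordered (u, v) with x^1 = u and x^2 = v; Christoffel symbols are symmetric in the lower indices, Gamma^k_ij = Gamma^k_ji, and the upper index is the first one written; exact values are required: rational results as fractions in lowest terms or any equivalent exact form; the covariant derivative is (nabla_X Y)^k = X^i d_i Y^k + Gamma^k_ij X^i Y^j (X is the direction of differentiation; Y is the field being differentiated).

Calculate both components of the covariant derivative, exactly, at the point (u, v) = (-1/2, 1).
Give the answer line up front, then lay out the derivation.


Answer: (nabla_X Y)^u = 3343/288, (nabla_X Y)^v = -1369/504

E = 1/4, F = 0, G = 441/16 at the point
E_u = 0, E_v = 0, F_u = 0, F_v = 0, G_u = -21/4, G_v = 0
EG - F^2 = 441/64;  g^inv = (64/441) * [[441/16, 0], [0, 1/4]]
first-kind symbols [ij,l] = (1/2)(d_i g_jl + d_j g_il - d_l g_ij): [uu,u] = E_u/2 = 0, [uu,v] = F_u - E_v/2 = 0, [uv,u] = E_v/2 = 0, [uv,v] = G_u/2 = -21/8, [vv,u] = F_v - G_u/2 = 21/8, [vv,v] = G_v/2 = 0
Gamma^u_ij = (G*[ij,u] - F*[ij,v])/(EG - F^2), Gamma^v_ij = (E*[ij,v] - F*[ij,u])/(EG - F^2)
Gamma_uuu = 0, Gamma_uuv = 0, Gamma_uvv = 21/2, Gamma_vuu = 0, Gamma_vuv = -2/21, Gamma_vvv = 0
X = (-5/3, -1), Y = (49/12, -19/16) at the point


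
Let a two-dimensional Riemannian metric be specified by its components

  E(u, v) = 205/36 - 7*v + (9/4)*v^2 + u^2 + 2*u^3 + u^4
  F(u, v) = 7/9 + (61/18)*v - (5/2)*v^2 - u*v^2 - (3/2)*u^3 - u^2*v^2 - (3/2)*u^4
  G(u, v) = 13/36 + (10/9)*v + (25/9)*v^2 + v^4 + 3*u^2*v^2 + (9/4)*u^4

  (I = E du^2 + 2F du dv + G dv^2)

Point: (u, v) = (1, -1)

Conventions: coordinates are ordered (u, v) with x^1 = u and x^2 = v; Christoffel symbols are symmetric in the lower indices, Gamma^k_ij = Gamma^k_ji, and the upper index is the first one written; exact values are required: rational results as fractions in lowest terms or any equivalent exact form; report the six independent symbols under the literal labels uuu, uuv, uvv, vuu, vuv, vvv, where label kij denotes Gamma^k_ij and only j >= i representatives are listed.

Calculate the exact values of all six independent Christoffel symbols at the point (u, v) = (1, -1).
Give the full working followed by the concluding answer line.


E = 341/18, F = -91/9, G = 149/18 at the point
E_u = 12, E_v = -23/2, F_u = -27/2, F_v = 223/18, G_u = 15, G_v = -130/9
EG - F^2 = 655/12;  g^inv = (12/655) * [[149/18, 91/9], [91/9, 341/18]]
first-kind symbols [ij,l] = (1/2)(d_i g_jl + d_j g_il - d_l g_ij): [uu,u] = E_u/2 = 6, [uu,v] = F_u - E_v/2 = -31/4, [uv,u] = E_v/2 = -23/4, [uv,v] = G_u/2 = 15/2, [vv,u] = F_v - G_u/2 = 44/9, [vv,v] = G_v/2 = -65/9
Gamma^u_ij = (G*[ij,u] - F*[ij,v])/(EG - F^2), Gamma^v_ij = (E*[ij,v] - F*[ij,u])/(EG - F^2)

Answer: Gamma_uuu = -1033/1965, Gamma_uuv = 2033/3930, Gamma_uvv = -1172/1965, Gamma_vuu = -6203/3930, Gamma_vuv = 3022/1965, Gamma_vvv = -3146/1965


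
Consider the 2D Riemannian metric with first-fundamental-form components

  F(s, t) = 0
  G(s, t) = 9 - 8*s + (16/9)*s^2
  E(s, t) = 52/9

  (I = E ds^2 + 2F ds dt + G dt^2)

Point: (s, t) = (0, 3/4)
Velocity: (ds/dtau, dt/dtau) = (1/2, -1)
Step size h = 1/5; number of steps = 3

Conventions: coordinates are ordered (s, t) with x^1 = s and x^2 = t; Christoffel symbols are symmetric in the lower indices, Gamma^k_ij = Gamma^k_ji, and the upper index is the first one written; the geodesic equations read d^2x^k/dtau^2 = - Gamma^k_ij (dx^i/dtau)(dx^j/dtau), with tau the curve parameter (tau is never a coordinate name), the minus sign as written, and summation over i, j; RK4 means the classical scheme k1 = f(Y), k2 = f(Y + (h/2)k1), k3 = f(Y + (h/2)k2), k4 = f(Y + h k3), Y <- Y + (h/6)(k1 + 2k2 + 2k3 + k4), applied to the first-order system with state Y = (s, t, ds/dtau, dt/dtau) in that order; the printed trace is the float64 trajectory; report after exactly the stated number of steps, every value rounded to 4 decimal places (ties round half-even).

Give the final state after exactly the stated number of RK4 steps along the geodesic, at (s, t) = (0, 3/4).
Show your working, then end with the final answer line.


f(Y) = (ds/dtau, dt/dtau, -Gamma^s_ij Y'^i Y'^j, -Gamma^t_ij Y'^i Y'^j) with the Gammas evaluated at the stage position; h = 0.200000; intermediate values shown to 6 dp
step 0: s = 0.0000, t = 0.7500, ds/dtau = 0.5000, dt/dtau = -1.0000
step 1:
  k1: at (s, t) = (0.000000, 0.750000), (ds/dtau, dt/dtau) = (0.500000, -1.000000); Gamma_sss = 0.000000, Gamma_sst = 0.000000, Gamma_stt = 0.692308, Gamma_tss = 0.000000, Gamma_tst = -0.444444, Gamma_ttt = 0.000000; k1 = (0.500000, -1.000000, -0.692308, -0.444444)
  k2: at (s, t) = (0.050000, 0.650000), (ds/dtau, dt/dtau) = (0.430769, -1.044444); Gamma_sss = 0.000000, Gamma_sst = 0.000000, Gamma_stt = 0.676923, Gamma_tss = 0.000000, Gamma_tst = -0.454545, Gamma_ttt = 0.000000; k2 = (0.430769, -1.044444, -0.738431, -0.409013)
  k3: at (s, t) = (0.043077, 0.645556), (ds/dtau, dt/dtau) = (0.426157, -1.040901); Gamma_sss = 0.000000, Gamma_sst = 0.000000, Gamma_stt = 0.679053, Gamma_tss = 0.000000, Gamma_tst = -0.453120, Gamma_ttt = 0.000000; k3 = (0.426157, -1.040901, -0.735738, -0.401996)
  k4: at (s, t) = (0.085231, 0.541820), (ds/dtau, dt/dtau) = (0.352852, -1.080399); Gamma_sss = 0.000000, Gamma_sst = 0.000000, Gamma_stt = 0.666083, Gamma_tss = 0.000000, Gamma_tst = -0.461943, Gamma_ttt = 0.000000; k4 = (0.352852, -1.080399, -0.777493, -0.352205)
  Y <- Y + (h/6)(k1 + 2k2 + 2k3 + k4): s = 0.0856, t = 0.5416, ds/dtau = 0.3527, dt/dtau = -1.0806
step 2:
  k1: at (s, t) = (0.085557, 0.541630), (ds/dtau, dt/dtau) = (0.352729, -1.080622); Gamma_sss = 0.000000, Gamma_sst = 0.000000, Gamma_stt = 0.665983, Gamma_tss = 0.000000, Gamma_tst = -0.462013, Gamma_ttt = 0.000000; k1 = (0.352729, -1.080622, -0.777697, -0.352207)
  k2: at (s, t) = (0.120830, 0.433568), (ds/dtau, dt/dtau) = (0.274959, -1.115843); Gamma_sss = 0.000000, Gamma_sst = 0.000000, Gamma_stt = 0.655129, Gamma_tss = 0.000000, Gamma_tst = -0.469667, Gamma_ttt = 0.000000; k2 = (0.274959, -1.115843, -0.815705, -0.288198)
  k3: at (s, t) = (0.113053, 0.430046), (ds/dtau, dt/dtau) = (0.271158, -1.109442); Gamma_sss = 0.000000, Gamma_sst = 0.000000, Gamma_stt = 0.657522, Gamma_tss = 0.000000, Gamma_tst = -0.467957, Gamma_ttt = 0.000000; k3 = (0.271158, -1.109442, -0.809319, -0.281555)
  k4: at (s, t) = (0.139788, 0.319742), (ds/dtau, dt/dtau) = (0.190865, -1.136933); Gamma_sss = 0.000000, Gamma_sst = 0.000000, Gamma_stt = 0.649296, Gamma_tss = 0.000000, Gamma_tst = -0.473886, Gamma_ttt = 0.000000; k4 = (0.190865, -1.136933, -0.839291, -0.205667)
  Y <- Y + (h/6)(k1 + 2k2 + 2k3 + k4): s = 0.1401, t = 0.3194, ds/dtau = 0.1905, dt/dtau = -1.1372
step 3:
  k1: at (s, t) = (0.140084, 0.319359), (ds/dtau, dt/dtau) = (0.190494, -1.137202); Gamma_sss = 0.000000, Gamma_sst = 0.000000, Gamma_stt = 0.649205, Gamma_tss = 0.000000, Gamma_tst = -0.473953, Gamma_ttt = 0.000000; k1 = (0.190494, -1.137202, -0.839570, -0.205345)
  k2: at (s, t) = (0.159134, 0.205639), (ds/dtau, dt/dtau) = (0.106537, -1.157736); Gamma_sss = 0.000000, Gamma_sst = 0.000000, Gamma_stt = 0.643343, Gamma_tss = 0.000000, Gamma_tst = -0.478271, Gamma_ttt = 0.000000; k2 = (0.106537, -1.157736, -0.862307, -0.117982)
  k3: at (s, t) = (0.150738, 0.203586), (ds/dtau, dt/dtau) = (0.104263, -1.149000); Gamma_sss = 0.000000, Gamma_sst = 0.000000, Gamma_stt = 0.645927, Gamma_tss = 0.000000, Gamma_tst = -0.476358, Gamma_ttt = 0.000000; k3 = (0.104263, -1.149000, -0.852753, -0.114134)
  k4: at (s, t) = (0.160937, 0.089559), (ds/dtau, dt/dtau) = (0.019944, -1.160028); Gamma_sss = 0.000000, Gamma_sst = 0.000000, Gamma_stt = 0.642789, Gamma_tss = 0.000000, Gamma_tst = -0.478684, Gamma_ttt = 0.000000; k4 = (0.019944, -1.160028, -0.864979, -0.022149)
  Y <- Y + (h/6)(k1 + 2k2 + 2k3 + k4): s = 0.1612, t = 0.0890, ds/dtau = 0.0193, dt/dtau = -1.1603

Answer: s = 0.1612, t = 0.0890, ds/dtau = 0.0193, dt/dtau = -1.1603


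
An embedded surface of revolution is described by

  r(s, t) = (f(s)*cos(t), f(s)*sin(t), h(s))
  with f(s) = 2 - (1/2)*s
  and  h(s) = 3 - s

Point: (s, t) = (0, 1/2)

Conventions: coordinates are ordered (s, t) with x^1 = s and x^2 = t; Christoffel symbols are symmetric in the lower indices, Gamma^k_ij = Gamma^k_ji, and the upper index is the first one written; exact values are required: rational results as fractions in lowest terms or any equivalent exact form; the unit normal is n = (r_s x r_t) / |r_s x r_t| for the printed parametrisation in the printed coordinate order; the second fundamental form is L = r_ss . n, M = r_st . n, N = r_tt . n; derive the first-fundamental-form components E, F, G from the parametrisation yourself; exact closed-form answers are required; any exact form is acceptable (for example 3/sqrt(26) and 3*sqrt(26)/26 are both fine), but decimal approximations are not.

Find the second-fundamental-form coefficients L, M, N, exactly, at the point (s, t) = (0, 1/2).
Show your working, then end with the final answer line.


f = 2, f' = -1/2, f'' = 0, h' = -1, h'' = 0
E = 5/4, F = 0, G = 4; answer radicand W^2 = 5/4
unnormalised second-form numerators: l = 0, m = 0, n = -2; L = l/sqrt(5/4), and similarly M = m/sqrt(W^2), N = n/sqrt(W^2)

Answer: L = 0, M = 0, N = -4*sqrt(5)/5


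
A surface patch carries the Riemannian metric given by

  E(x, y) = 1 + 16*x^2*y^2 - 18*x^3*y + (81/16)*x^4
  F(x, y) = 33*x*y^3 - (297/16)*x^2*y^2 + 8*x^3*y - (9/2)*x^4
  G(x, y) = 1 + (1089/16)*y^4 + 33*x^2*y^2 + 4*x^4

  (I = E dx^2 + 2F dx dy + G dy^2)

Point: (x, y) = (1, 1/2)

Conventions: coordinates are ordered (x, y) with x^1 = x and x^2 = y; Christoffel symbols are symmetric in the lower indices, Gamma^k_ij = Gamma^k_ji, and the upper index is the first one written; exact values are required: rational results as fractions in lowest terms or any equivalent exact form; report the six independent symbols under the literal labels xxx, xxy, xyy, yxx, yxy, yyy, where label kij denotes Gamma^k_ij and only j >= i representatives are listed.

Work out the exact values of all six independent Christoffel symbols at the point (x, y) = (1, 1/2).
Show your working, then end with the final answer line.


E = 17/16, F = -65/64, G = 4481/256 at the point
E_x = 5/4, E_y = -2, F_x = -357/32, F_y = 227/16, G_x = 65/2, G_y = 2145/32
EG - F^2 = 4497/256;  g^inv = (256/4497) * [[4481/256, 65/64], [65/64, 17/16]]
first-kind symbols [ij,l] = (1/2)(d_i g_jl + d_j g_il - d_l g_ij): [xx,x] = E_x/2 = 5/8, [xx,y] = F_x - E_y/2 = -325/32, [xy,x] = E_y/2 = -1, [xy,y] = G_x/2 = 65/4, [yy,x] = F_y - G_x/2 = -33/16, [yy,y] = G_y/2 = 2145/64
Gamma^x_ij = (G*[ij,x] - F*[ij,y])/(EG - F^2), Gamma^y_ij = (E*[ij,y] - F*[ij,x])/(EG - F^2)

Answer: Gamma_xxx = 160/4497, Gamma_xxy = -256/4497, Gamma_xyy = -176/1499, Gamma_yxx = -2600/4497, Gamma_yxy = 4160/4497, Gamma_yyy = 2860/1499


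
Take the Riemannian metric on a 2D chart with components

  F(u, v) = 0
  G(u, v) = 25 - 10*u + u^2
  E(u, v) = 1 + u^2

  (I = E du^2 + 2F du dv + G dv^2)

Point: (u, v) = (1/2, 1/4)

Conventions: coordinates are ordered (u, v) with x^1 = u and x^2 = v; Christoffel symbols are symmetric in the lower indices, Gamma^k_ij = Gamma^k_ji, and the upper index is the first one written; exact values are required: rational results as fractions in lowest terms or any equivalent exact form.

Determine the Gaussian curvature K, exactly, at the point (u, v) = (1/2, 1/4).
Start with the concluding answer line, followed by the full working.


Answer: K = -16/225

E = 5/4, F = 0, G = 81/4, EG - F^2 = 405/16 at the point
E_u = 1, E_v = 0, F_u = 0, F_v = 0, G_u = -9, G_v = 0
E_vv = 0, F_uv = 0, G_uu = 2
Brioschi: K = (det M1 - det M2) / (EG - F^2)^2 with the standard first/second-derivative matrices M1, M2.
M1 = [[-E_vv/2 + F_uv - G_uu/2, E_u/2, F_u - E_v/2], [F_v - G_u/2, E, F], [G_v/2, F, G]] = [[-1, 1/2, 0], [9/2, 5/4, 0], [0, 0, 81/4]]; det M1 = -567/8
M2 = [[0, E_v/2, G_u/2], [E_v/2, E, F], [G_u/2, F, G]] = [[0, 0, -9/2], [0, 5/4, 0], [-9/2, 0, 81/4]]; det M2 = -405/16
det M1 - det M2 = -729/16; K = -729/16 / (405/16)^2 = -16/225


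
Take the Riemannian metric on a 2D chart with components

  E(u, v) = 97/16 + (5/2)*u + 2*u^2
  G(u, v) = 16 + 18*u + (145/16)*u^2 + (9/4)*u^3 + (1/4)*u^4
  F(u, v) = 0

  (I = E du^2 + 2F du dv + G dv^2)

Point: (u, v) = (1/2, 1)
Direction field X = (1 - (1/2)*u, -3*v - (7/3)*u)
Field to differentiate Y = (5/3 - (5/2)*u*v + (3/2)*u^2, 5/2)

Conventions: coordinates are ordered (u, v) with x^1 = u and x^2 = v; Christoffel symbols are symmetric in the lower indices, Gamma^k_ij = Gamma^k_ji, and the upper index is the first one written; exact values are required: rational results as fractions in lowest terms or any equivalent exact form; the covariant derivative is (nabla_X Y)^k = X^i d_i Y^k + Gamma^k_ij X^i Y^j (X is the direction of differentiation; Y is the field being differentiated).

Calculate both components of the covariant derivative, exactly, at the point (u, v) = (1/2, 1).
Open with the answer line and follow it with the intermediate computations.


Answer: (nabla_X Y)^u = 35819/1500, (nabla_X Y)^v = -2255/3024

E = 125/16, F = 0, G = 441/16 at the point
E_u = 9/2, E_v = 0, F_u = 0, F_v = 0, G_u = 231/8, G_v = 0
EG - F^2 = 55125/256;  g^inv = (256/55125) * [[441/16, 0], [0, 125/16]]
first-kind symbols [ij,l] = (1/2)(d_i g_jl + d_j g_il - d_l g_ij): [uu,u] = E_u/2 = 9/4, [uu,v] = F_u - E_v/2 = 0, [uv,u] = E_v/2 = 0, [uv,v] = G_u/2 = 231/16, [vv,u] = F_v - G_u/2 = -231/16, [vv,v] = G_v/2 = 0
Gamma^u_ij = (G*[ij,u] - F*[ij,v])/(EG - F^2), Gamma^v_ij = (E*[ij,v] - F*[ij,u])/(EG - F^2)
Gamma_uuu = 36/125, Gamma_uuv = 0, Gamma_uvv = -231/125, Gamma_vuu = 0, Gamma_vuv = 11/21, Gamma_vvv = 0
X = (3/4, -25/6), Y = (19/24, 5/2) at the point
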